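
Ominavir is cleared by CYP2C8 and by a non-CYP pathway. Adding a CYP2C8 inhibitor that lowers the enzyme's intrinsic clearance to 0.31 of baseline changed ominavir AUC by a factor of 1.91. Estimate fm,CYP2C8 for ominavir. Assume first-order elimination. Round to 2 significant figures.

CL'/CL = 1 / 1.91 = 0.5236
0.31·fm + (1 − fm) = 0.5236
fm = (0.5236 − 1) / (0.31 − 1) = 0.69

0.69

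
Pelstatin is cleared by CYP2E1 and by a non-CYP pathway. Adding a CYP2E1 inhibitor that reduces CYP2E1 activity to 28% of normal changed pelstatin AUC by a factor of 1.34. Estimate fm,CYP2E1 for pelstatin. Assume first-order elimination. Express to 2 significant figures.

Let fm be the CYP2E1 fraction. New clearance relative to baseline = fm × 0.28 + (1 − fm).
AUC ratio = 1 / (new CL fraction), so new CL fraction = 1 / 1.34 = 0.7463.
fm × 0.28 + 1 − fm = 0.7463  ⇒  fm × (0.28 − 1) = −0.2537  ⇒  fm = 0.35.

0.35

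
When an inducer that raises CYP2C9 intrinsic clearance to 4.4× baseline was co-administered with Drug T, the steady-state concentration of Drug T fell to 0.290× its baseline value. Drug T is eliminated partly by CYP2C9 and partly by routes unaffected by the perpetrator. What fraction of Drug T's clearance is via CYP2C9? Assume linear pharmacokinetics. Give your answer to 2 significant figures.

Let fm be the CYP2C9 fraction. New clearance relative to baseline = fm × 4.4 + (1 − fm).
Steady-state concentration ratio = 1 / (new CL fraction), so new CL fraction = 1 / 0.290 = 3.448.
fm × 4.4 + 1 − fm = 3.448  ⇒  fm × (4.4 − 1) = 2.448  ⇒  fm = 0.72.

0.72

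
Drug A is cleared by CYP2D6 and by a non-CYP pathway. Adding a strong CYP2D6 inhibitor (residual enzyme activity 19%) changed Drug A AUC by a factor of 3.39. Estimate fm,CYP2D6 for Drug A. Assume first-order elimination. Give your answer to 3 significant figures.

Let x = fm,CYP2D6. Because AUC ∝ 1/CL, relative clearance fell to 1/3.39 = 0.295.
Setting x·0.19 + (1 − x) = 0.295 and solving: x = (0.295 − 1)/(0.19 − 1) = 0.870.

0.870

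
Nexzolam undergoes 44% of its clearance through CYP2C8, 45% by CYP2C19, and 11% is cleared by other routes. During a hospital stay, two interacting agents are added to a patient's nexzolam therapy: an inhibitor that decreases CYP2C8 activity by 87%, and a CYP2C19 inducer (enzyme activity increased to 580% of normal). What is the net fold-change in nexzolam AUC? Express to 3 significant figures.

CYP2C8: 0.44 × 0.13 = 0.0572
CYP2C19: 0.45 × 5.8 = 2.61
Other: 0.11 (unchanged)
CL_new/CL_old = 0.0572 + 2.61 + 0.11 = 2.7772.
Because AUC varies inversely with clearance, the combined effect is 1 / 2.7772 = 0.360.

0.360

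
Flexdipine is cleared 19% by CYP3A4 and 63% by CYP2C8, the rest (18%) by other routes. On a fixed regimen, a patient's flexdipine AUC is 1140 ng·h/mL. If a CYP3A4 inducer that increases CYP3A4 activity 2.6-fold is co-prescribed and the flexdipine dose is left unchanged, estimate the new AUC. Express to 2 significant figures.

CYP3A4: 0.19 × 2.6 = 0.494
CYP2C8: 0.63 (unchanged)
Other: 0.18 (unchanged)
CL_new/CL_old = 0.494 + 0.63 + 0.18 = 1.304.
AUC ∝ 1/CL, so new value = 1140 / 1.304 = 8.7 × 10² ng·h/mL.

8.7 × 10² ng·h/mL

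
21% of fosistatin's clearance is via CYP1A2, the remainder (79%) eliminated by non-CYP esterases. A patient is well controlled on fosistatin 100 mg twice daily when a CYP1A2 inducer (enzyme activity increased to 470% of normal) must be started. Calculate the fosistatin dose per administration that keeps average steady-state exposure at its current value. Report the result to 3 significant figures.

178 mg

CYP1A2: 0.21 × 4.7 = 0.987
Other: 0.79 (unchanged)
Relative clearance = 0.987 + 0.79 = 1.777.
Exposure is unchanged when dose changes in proportion to clearance. New dose = 100 mg × 1.777 = 178 mg.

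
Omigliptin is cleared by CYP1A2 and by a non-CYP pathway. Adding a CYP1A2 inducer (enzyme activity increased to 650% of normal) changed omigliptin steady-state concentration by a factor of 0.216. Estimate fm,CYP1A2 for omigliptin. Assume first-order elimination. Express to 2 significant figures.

0.66

Write x for the fraction cleared via CYP1A2. The observed steady-state concentration change means clearance rose to 1/0.216 = 4.63 of baseline.
Setting x·6.5 + (1 − x) = 4.63 and solving: x = (4.63 − 1)/(6.5 − 1) = 0.66.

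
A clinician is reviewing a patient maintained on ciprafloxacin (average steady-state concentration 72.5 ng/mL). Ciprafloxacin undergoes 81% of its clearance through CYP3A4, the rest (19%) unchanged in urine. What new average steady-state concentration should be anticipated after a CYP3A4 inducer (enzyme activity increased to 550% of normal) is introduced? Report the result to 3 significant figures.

15.6 ng/mL

CYP3A4: 0.81 × 5.5 = 4.455
Other: 0.19 (unchanged)
New clearance relative to baseline: 4.455 + 0.19 = 4.645.
New average steady-state concentration = baseline ÷ relative clearance = 72.5 / 4.645 = 15.6 ng/mL.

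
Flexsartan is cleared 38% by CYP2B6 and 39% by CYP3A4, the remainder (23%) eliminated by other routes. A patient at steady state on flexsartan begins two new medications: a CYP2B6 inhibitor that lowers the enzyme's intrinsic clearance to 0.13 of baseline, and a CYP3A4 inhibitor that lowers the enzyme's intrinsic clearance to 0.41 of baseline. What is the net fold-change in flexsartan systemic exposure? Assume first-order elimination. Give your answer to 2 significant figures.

CYP2B6: 0.38 × 0.13 = 0.0494
CYP3A4: 0.39 × 0.41 = 0.1599
Other: 0.23 (unchanged)
Relative clearance = 0.0494 + 0.1599 + 0.23 = 0.4393.
Because systemic exposure varies inversely with clearance, the combined effect is 1 / 0.4393 = 2.3.

2.3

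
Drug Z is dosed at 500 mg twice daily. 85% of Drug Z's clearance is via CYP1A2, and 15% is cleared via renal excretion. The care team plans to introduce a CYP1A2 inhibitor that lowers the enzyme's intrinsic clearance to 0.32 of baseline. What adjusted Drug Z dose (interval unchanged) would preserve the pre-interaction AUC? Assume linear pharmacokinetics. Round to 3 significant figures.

The CYP1A2 pathway (85% of clearance) falls to 0.32× activity: 0.85 × 0.32 = 0.272.
Non-CYP routes (15%) are unchanged.
CL_new/CL_old = 0.272 + 0.15 = 0.422.
To maintain the same steady-state level, dose must scale with clearance: new dose = 500 × 0.422 = 211 mg.

211 mg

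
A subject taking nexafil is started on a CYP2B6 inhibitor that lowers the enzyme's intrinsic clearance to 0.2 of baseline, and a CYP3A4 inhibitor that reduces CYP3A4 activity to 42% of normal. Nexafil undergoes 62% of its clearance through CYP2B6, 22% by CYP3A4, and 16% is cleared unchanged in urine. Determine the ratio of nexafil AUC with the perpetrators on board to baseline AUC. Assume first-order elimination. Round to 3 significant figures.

The CYP2B6 pathway (62% of clearance) drops to 0.2× activity: 0.62 × 0.2 = 0.124.
The CYP3A4 pathway (22% of clearance) falls to 0.42× activity: 0.22 × 0.42 = 0.0924.
The remaining 16% of clearance is unaffected.
CL_new/CL_old = 0.124 + 0.0924 + 0.16 = 0.3764.
Net AUC ratio = 1 / 0.3764 = 2.66.

2.66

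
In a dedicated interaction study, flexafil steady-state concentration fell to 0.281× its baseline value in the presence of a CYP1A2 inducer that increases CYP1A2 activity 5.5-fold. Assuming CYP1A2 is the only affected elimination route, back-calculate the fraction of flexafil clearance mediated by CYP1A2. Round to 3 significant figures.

Call the CYP1A2 fraction fm. After the interaction, CL_new/CL_old = fm × 5.5 + (1 − fm).
Steady-state concentration ratio = 1 / (new CL fraction), so new CL fraction = 1 / 0.281 = 3.559.
fm × 5.5 + 1 − fm = 3.559  ⇒  fm × (5.5 − 1) = 2.559  ⇒  fm = 0.569.

0.569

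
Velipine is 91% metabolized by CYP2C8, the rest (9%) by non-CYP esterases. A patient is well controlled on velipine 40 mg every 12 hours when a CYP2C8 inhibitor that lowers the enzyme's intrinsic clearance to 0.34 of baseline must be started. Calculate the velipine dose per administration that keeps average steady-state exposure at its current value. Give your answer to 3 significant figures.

16.0 mg

The CYP2C8 pathway (91% of clearance) falls to 0.34× activity: 0.91 × 0.34 = 0.3094.
Non-CYP routes (9%) are unchanged.
Relative clearance = 0.3094 + 0.09 = 0.3994.
To maintain the same steady-state level, dose must scale with clearance: new dose = 40 × 0.3994 = 16.0 mg.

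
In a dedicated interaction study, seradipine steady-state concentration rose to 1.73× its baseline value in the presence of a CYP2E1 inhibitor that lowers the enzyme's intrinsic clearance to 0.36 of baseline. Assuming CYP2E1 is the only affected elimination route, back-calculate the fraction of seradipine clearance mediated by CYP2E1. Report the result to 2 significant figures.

0.66

Write x for the fraction cleared via CYP2E1. The observed steady-state concentration change means clearance fell to 1/1.73 = 0.578 of baseline.
Setting x·0.36 + (1 − x) = 0.578 and solving: x = (0.578 − 1)/(0.36 − 1) = 0.66.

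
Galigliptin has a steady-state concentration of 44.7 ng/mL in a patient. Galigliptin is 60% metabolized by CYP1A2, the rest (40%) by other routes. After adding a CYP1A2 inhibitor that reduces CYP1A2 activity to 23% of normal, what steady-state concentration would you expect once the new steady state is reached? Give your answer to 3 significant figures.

The CYP1A2 pathway (60% of clearance) drops to 0.23× activity: 0.6 × 0.23 = 0.138.
Non-CYP routes (40%) are unchanged.
New clearance relative to baseline: 0.138 + 0.4 = 0.538.
New steady-state concentration = baseline ÷ relative clearance = 44.7 / 0.538 = 83.1 ng/mL.

83.1 ng/mL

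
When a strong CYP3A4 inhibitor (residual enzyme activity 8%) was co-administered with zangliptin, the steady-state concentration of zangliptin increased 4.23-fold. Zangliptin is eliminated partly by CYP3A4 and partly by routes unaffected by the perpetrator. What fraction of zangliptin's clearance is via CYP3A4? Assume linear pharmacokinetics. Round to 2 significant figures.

0.83

CL'/CL = 1 / 4.23 = 0.2364
0.08·fm + (1 − fm) = 0.2364
fm = (0.2364 − 1) / (0.08 − 1) = 0.83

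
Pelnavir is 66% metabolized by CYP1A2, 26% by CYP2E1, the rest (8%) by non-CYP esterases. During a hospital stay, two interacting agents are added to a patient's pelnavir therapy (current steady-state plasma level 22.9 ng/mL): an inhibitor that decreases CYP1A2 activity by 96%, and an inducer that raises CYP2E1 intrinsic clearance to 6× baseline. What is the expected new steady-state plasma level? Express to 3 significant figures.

The CYP1A2 pathway (66% of clearance) is reduced to 0.04× activity: 0.66 × 0.04 = 0.0264.
The CYP2E1 pathway (26% of clearance) rises to 6× activity: 0.26 × 6 = 1.56.
Non-CYP routes (8%) are unchanged.
Relative clearance = 0.0264 + 1.56 + 0.08 = 1.6664.
Dividing the baseline by the relative clearance: 22.9 / 1.6664 = 13.7 ng/mL.

13.7 ng/mL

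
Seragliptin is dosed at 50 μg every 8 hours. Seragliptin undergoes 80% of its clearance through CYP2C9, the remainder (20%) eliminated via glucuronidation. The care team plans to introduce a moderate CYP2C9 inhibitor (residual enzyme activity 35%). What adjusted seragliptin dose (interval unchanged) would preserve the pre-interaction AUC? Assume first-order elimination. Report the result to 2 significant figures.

The CYP2C9 pathway (80% of clearance) is reduced to 0.35× activity: 0.8 × 0.35 = 0.28.
The remaining 20% of clearance is unaffected.
Relative clearance = 0.28 + 0.2 = 0.48.
Exposure is unchanged when dose changes in proportion to clearance. New dose = 50 μg × 0.48 = 24 μg.

24 μg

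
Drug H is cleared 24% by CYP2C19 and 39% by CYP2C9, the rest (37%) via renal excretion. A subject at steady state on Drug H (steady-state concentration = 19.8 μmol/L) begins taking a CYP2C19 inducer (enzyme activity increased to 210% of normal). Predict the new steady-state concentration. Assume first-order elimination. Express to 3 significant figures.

15.7 μmol/L

The CYP2C19 pathway (24% of clearance) rises to 2.1× activity: 0.24 × 2.1 = 0.504.
CYP2C9 (39%) and the residual 37% are unaffected.
New clearance relative to baseline: 0.504 + 0.39 + 0.37 = 1.264.
New steady-state concentration = baseline ÷ relative clearance = 19.8 / 1.264 = 15.7 μmol/L.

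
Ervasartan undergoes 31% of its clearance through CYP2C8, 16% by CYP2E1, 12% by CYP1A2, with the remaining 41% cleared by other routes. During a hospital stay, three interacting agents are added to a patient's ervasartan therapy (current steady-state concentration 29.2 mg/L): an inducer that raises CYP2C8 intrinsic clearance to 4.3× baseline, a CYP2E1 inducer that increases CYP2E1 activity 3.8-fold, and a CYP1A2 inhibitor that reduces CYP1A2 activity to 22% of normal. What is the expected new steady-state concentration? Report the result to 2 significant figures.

12 mg/L

CYP2C8: 0.31 × 4.3 = 1.333
CYP2E1: 0.16 × 3.8 = 0.608
CYP1A2: 0.12 × 0.22 = 0.0264
Other: 0.41 (unchanged)
Relative clearance = 1.333 + 0.608 + 0.0264 + 0.41 = 2.3774.
Steady-state concentration ∝ 1/CL: new value = 29.2 / 2.3774 = 12 mg/L.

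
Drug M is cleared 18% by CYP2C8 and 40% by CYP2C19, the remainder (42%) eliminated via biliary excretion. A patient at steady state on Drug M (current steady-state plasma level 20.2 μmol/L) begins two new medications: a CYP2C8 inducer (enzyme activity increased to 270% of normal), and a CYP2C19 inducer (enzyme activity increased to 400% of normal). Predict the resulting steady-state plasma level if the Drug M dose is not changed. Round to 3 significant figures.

CYP2C8: 0.18 × 2.7 = 0.486
CYP2C19: 0.4 × 4 = 1.6
Other: 0.42 (unchanged)
CL_new/CL_old = 0.486 + 1.6 + 0.42 = 2.506.
Dividing the baseline by the relative clearance: 20.2 / 2.506 = 8.06 μmol/L.

8.06 μmol/L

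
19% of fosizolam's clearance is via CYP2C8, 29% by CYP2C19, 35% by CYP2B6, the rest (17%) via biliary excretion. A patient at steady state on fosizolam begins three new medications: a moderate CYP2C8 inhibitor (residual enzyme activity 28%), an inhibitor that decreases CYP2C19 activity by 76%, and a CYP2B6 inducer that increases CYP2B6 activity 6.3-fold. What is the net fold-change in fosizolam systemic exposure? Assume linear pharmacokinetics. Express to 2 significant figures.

0.40

CYP2C8: 0.19 × 0.28 = 0.0532
CYP2C19: 0.29 × 0.24 = 0.0696
CYP2B6: 0.35 × 6.3 = 2.205
Other: 0.17 (unchanged)
Relative clearance = 0.0532 + 0.0696 + 2.205 + 0.17 = 2.4978.
Systemic exposure ∝ 1/CL: fold-change = 1 / 2.4978 = 0.40.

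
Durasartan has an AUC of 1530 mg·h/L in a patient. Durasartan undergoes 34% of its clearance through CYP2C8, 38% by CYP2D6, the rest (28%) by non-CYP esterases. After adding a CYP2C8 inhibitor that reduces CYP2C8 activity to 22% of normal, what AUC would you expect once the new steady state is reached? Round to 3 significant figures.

2.08 × 10³ mg·h/L

The CYP2C8 pathway (34% of clearance) drops to 0.22× activity: 0.34 × 0.22 = 0.0748.
CYP2D6 (38%) and the residual 28% are unaffected.
Relative clearance = 0.0748 + 0.38 + 0.28 = 0.7348.
New AUC = baseline ÷ relative clearance = 1530 / 0.7348 = 2.08 × 10³ mg·h/L.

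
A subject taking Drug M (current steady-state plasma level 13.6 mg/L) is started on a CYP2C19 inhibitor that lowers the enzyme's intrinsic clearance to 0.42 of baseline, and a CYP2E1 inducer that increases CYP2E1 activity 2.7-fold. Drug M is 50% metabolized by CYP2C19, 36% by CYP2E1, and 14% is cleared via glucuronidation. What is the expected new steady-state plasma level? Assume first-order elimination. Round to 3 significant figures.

CYP2C19: 0.5 × 0.42 = 0.21
CYP2E1: 0.36 × 2.7 = 0.972
Other: 0.14 (unchanged)
CL_new/CL_old = 0.21 + 0.972 + 0.14 = 1.322.
New steady-state plasma level = 13.6 / 1.322 = 10.3 mg/L (concentration scales inversely with clearance).

10.3 mg/L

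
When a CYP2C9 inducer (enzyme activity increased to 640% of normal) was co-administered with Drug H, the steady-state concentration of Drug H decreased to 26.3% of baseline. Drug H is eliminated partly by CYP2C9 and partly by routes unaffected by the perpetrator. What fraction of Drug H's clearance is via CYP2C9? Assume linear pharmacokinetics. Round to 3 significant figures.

0.519

Write x for the fraction cleared via CYP2C9. The observed steady-state concentration change means clearance rose to 1/0.263 = 3.802 of baseline.
Setting x·6.4 + (1 − x) = 3.802 and solving: x = (3.802 − 1)/(6.4 − 1) = 0.519.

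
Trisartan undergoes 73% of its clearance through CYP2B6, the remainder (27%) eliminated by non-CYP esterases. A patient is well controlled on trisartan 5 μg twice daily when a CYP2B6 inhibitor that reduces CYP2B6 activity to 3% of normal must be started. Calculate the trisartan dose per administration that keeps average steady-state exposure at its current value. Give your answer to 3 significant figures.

The CYP2B6 pathway (73% of clearance) falls to 0.03× activity: 0.73 × 0.03 = 0.0219.
Non-CYP routes (27%) are unchanged.
CL_new/CL_old = 0.0219 + 0.27 = 0.2919.
Css,avg = (dose rate)/CL, so holding Css fixed requires dose ∝ CL: 5 × 0.2919 = 1.46 μg.

1.46 μg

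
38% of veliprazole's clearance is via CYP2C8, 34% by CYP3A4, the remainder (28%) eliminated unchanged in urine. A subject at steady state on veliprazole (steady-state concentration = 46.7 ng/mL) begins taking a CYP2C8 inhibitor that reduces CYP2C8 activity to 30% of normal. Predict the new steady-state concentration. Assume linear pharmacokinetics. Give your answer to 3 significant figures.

63.6 ng/mL

CYP2C8: 0.38 × 0.3 = 0.114
CYP3A4: 0.34 (unchanged)
Other: 0.28 (unchanged)
New clearance relative to baseline: 0.114 + 0.34 + 0.28 = 0.734.
New steady-state concentration = baseline ÷ relative clearance = 46.7 / 0.734 = 63.6 ng/mL.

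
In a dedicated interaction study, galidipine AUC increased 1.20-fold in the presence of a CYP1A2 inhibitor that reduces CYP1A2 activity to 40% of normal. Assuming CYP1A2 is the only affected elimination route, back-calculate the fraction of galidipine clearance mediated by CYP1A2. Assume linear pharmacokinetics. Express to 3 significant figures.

Write x for the fraction cleared via CYP1A2. The observed AUC change means clearance fell to 1/1.20 = 0.8333 of baseline.
Only the CYP1A2 route changed, so 0.8333 = x·0.4 + (1 − x), giving x = 0.278.

0.278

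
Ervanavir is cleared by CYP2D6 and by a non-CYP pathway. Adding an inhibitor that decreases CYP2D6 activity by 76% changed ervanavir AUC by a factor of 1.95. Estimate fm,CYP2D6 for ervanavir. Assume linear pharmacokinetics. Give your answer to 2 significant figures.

Let x = fm,CYP2D6. Because AUC ∝ 1/CL, relative clearance fell to 1/1.95 = 0.5128.
Only the CYP2D6 route changed, so 0.5128 = x·0.24 + (1 − x), giving x = 0.64.

0.64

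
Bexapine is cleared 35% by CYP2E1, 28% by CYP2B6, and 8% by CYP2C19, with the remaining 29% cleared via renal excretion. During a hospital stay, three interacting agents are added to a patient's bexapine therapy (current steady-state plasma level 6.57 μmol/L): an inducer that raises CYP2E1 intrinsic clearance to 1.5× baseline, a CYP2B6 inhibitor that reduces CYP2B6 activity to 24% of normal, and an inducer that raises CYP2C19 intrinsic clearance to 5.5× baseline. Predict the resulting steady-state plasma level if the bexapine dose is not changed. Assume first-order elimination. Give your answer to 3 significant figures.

The CYP2E1 pathway (35% of clearance) rises to 1.5× activity: 0.35 × 1.5 = 0.525.
The CYP2B6 pathway (28% of clearance) drops to 0.24× activity: 0.28 × 0.24 = 0.0672.
The CYP2C19 pathway (8% of clearance) rises to 5.5× activity: 0.08 × 5.5 = 0.44.
The remaining 29% of clearance is unaffected.
New clearance relative to baseline: 0.525 + 0.0672 + 0.44 + 0.29 = 1.3222.
Steady-state plasma level ∝ 1/CL: new value = 6.57 / 1.3222 = 4.97 μmol/L.

4.97 μmol/L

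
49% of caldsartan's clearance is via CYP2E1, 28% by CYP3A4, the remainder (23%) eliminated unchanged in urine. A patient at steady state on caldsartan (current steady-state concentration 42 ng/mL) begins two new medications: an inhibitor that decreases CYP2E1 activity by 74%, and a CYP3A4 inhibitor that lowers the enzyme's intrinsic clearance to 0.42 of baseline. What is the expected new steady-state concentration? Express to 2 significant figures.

CYP2E1: 0.49 × 0.26 = 0.1274
CYP3A4: 0.28 × 0.42 = 0.1176
Other: 0.23 (unchanged)
New clearance relative to baseline: 0.1274 + 0.1176 + 0.23 = 0.475.
New steady-state concentration = 42 / 0.475 = 88 ng/mL (concentration scales inversely with clearance).

88 ng/mL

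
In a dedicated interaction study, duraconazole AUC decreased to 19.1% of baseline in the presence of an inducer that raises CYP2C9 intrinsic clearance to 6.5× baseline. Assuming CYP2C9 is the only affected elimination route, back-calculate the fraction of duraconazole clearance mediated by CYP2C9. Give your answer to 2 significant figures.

0.77

Let x = fm,CYP2C9. Because AUC ∝ 1/CL, relative clearance rose to 1/0.191 = 5.236.
Only the CYP2C9 route changed, so 5.236 = x·6.5 + (1 − x), giving x = 0.77.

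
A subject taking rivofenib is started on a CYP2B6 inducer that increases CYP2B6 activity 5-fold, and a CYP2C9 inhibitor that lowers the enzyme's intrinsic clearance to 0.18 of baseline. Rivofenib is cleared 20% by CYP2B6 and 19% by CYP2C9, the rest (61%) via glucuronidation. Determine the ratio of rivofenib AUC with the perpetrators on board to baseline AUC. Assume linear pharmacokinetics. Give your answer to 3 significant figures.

CYP2B6: 0.2 × 5 = 1
CYP2C9: 0.19 × 0.18 = 0.0342
Other: 0.61 (unchanged)
Relative clearance = 1 + 0.0342 + 0.61 = 1.6442.
AUC ∝ 1/CL: fold-change = 1 / 1.6442 = 0.608.

0.608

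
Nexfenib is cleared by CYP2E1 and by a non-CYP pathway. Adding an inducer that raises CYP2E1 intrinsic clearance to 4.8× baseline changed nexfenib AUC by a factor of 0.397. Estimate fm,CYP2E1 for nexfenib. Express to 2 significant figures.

Write x for the fraction cleared via CYP2E1. The observed AUC change means clearance rose to 1/0.397 = 2.519 of baseline.
Only the CYP2E1 route changed, so 2.519 = x·4.8 + (1 − x), giving x = 0.40.

0.40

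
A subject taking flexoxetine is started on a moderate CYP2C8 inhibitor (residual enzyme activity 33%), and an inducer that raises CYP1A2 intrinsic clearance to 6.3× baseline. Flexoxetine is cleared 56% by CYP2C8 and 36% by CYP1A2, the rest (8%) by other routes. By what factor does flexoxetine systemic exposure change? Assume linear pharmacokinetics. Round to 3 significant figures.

CYP2C8: 0.56 × 0.33 = 0.1848
CYP1A2: 0.36 × 6.3 = 2.268
Other: 0.08 (unchanged)
New clearance relative to baseline: 0.1848 + 2.268 + 0.08 = 2.5328.
Because systemic exposure varies inversely with clearance, the combined effect is 1 / 2.5328 = 0.395.

0.395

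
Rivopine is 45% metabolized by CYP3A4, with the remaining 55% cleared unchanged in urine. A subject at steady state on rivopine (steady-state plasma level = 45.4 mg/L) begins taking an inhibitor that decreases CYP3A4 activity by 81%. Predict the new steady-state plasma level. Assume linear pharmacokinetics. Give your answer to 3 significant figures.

71.4 mg/L

The CYP3A4 pathway (45% of clearance) drops to 0.19× activity: 0.45 × 0.19 = 0.0855.
The remaining 55% of clearance is unaffected.
New clearance relative to baseline: 0.0855 + 0.55 = 0.6355.
With dosing unchanged, steady-state plasma level scales as 1/CL: 45.4 / 0.6355 = 71.4 mg/L.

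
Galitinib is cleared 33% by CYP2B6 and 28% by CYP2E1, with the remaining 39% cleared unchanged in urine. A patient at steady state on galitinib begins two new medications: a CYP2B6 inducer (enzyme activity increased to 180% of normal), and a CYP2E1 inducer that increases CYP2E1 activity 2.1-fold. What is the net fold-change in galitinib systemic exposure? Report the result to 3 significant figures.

The CYP2B6 pathway (33% of clearance) rises to 1.8× activity: 0.33 × 1.8 = 0.594.
The CYP2E1 pathway (28% of clearance) rises to 2.1× activity: 0.28 × 2.1 = 0.588.
The remaining 39% of clearance is unaffected.
New clearance relative to baseline: 0.594 + 0.588 + 0.39 = 1.572.
Net systemic exposure ratio = 1 / 1.572 = 0.636.

0.636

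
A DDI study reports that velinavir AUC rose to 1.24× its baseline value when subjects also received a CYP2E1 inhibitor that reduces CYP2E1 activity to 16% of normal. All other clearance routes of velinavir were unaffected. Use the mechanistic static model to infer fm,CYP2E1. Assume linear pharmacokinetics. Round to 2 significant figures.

CL'/CL = 1 / 1.24 = 0.8065
0.16·fm + (1 − fm) = 0.8065
fm = (0.8065 − 1) / (0.16 − 1) = 0.23

0.23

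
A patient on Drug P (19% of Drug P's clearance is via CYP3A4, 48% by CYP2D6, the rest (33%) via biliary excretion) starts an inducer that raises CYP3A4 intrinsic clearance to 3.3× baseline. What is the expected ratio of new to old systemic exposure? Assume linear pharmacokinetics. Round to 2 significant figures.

CYP3A4: 0.19 × 3.3 = 0.627
CYP2D6: 0.48 (unchanged)
Other: 0.33 (unchanged)
Relative clearance = 0.627 + 0.48 + 0.33 = 1.437.
Systemic exposure ratio = CL_old/CL_new = 1 / 1.437 = 0.70.

0.70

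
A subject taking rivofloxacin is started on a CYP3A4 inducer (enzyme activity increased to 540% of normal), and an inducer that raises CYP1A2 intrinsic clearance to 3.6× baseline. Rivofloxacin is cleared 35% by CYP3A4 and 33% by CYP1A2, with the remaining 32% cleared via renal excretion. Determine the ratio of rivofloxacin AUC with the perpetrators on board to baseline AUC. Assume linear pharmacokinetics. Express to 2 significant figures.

0.29

The CYP3A4 pathway (35% of clearance) is boosted to 5.4× activity: 0.35 × 5.4 = 1.89.
The CYP1A2 pathway (33% of clearance) increases to 3.6× activity: 0.33 × 3.6 = 1.188.
Non-CYP routes (32%) are unchanged.
Relative clearance = 1.89 + 1.188 + 0.32 = 3.398.
Because AUC varies inversely with clearance, the combined effect is 1 / 3.398 = 0.29.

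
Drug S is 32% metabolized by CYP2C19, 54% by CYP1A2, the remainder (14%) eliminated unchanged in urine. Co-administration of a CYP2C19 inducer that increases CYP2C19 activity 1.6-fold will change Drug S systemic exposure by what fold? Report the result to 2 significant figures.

CYP2C19: 0.32 × 1.6 = 0.512
CYP1A2: 0.54 (unchanged)
Other: 0.14 (unchanged)
CL_new/CL_old = 0.512 + 0.54 + 0.14 = 1.192.
Since systemic exposure ∝ 1/CL, the ratio is 1 / 1.192 = 0.84.

0.84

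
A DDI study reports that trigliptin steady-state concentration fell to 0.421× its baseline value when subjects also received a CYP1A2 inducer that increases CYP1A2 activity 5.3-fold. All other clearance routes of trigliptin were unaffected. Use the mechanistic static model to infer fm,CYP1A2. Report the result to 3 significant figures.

0.320

Let fm be the CYP1A2 fraction. New clearance relative to baseline = fm × 5.3 + (1 − fm).
Steady-state concentration ratio = 1 / (new CL fraction), so new CL fraction = 1 / 0.421 = 2.375.
fm × 5.3 + 1 − fm = 2.375  ⇒  fm × (5.3 − 1) = 1.375  ⇒  fm = 0.320.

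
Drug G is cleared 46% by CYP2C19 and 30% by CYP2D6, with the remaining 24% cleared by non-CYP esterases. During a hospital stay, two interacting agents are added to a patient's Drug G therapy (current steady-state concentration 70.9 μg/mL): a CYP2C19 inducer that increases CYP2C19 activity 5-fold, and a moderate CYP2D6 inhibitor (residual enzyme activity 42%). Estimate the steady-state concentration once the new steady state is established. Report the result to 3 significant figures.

26.6 μg/mL

CYP2C19: 0.46 × 5 = 2.3
CYP2D6: 0.3 × 0.42 = 0.126
Other: 0.24 (unchanged)
Relative clearance = 2.3 + 0.126 + 0.24 = 2.666.
Dividing the baseline by the relative clearance: 70.9 / 2.666 = 26.6 μg/mL.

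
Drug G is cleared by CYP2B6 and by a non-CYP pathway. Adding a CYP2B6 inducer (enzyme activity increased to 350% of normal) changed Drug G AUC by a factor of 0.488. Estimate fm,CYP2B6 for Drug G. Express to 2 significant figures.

CL'/CL = 1 / 0.488 = 2.049
3.5·fm + (1 − fm) = 2.049
fm = (2.049 − 1) / (3.5 − 1) = 0.42

0.42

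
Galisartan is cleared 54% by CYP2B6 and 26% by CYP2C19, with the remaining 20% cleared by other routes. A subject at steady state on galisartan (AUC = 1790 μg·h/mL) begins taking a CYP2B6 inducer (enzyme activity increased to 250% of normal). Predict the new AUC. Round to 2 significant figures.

CYP2B6: 0.54 × 2.5 = 1.35
CYP2C19: 0.26 (unchanged)
Other: 0.2 (unchanged)
Relative clearance = 1.35 + 0.26 + 0.2 = 1.81.
AUC ∝ 1/CL, so new value = 1790 / 1.81 = 9.9 × 10² μg·h/mL.

9.9 × 10² μg·h/mL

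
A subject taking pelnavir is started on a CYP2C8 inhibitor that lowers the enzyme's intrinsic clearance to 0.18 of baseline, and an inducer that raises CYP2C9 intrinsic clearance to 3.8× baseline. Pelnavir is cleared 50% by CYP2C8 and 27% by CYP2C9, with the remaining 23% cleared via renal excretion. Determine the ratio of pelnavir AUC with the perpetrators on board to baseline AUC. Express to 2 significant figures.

The CYP2C8 pathway (50% of clearance) falls to 0.18× activity: 0.5 × 0.18 = 0.09.
The CYP2C9 pathway (27% of clearance) rises to 3.8× activity: 0.27 × 3.8 = 1.026.
Non-CYP routes (23%) are unchanged.
New clearance relative to baseline: 0.09 + 1.026 + 0.23 = 1.346.
AUC ∝ 1/CL: fold-change = 1 / 1.346 = 0.74.

0.74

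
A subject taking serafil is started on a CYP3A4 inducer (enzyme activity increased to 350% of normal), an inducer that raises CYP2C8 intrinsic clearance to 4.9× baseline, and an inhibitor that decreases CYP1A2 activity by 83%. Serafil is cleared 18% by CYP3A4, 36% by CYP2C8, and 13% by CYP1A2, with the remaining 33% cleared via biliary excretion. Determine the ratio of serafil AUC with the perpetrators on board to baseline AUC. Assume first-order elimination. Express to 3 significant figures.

The CYP3A4 pathway (18% of clearance) is boosted to 3.5× activity: 0.18 × 3.5 = 0.63.
The CYP2C8 pathway (36% of clearance) rises to 4.9× activity: 0.36 × 4.9 = 1.764.
The CYP1A2 pathway (13% of clearance) falls to 0.17× activity: 0.13 × 0.17 = 0.0221.
Non-CYP routes (33%) are unchanged.
New clearance relative to baseline: 0.63 + 1.764 + 0.0221 + 0.33 = 2.7461.
Because AUC varies inversely with clearance, the combined effect is 1 / 2.7461 = 0.364.

0.364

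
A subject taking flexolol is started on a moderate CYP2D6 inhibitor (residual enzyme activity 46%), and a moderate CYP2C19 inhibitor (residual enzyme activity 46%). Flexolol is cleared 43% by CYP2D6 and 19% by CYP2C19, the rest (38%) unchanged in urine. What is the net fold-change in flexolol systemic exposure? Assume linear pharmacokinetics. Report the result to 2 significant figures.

1.5

CYP2D6: 0.43 × 0.46 = 0.1978
CYP2C19: 0.19 × 0.46 = 0.0874
Other: 0.38 (unchanged)
CL_new/CL_old = 0.1978 + 0.0874 + 0.38 = 0.6652.
Net systemic exposure ratio = 1 / 0.6652 = 1.5.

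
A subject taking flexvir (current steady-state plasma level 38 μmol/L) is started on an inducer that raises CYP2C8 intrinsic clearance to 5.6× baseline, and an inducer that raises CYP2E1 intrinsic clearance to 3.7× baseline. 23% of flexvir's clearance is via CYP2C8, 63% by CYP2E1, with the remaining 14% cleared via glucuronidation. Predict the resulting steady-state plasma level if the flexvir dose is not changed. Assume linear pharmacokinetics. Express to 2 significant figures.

10 μmol/L

CYP2C8: 0.23 × 5.6 = 1.288
CYP2E1: 0.63 × 3.7 = 2.331
Other: 0.14 (unchanged)
Relative clearance = 1.288 + 2.331 + 0.14 = 3.759.
Dividing the baseline by the relative clearance: 38 / 3.759 = 10 μmol/L.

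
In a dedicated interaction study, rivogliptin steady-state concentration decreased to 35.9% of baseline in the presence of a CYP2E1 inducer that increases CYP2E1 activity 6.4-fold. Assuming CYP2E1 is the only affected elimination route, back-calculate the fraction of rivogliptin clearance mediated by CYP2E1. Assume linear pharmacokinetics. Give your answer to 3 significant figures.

0.331

Let x = fm,CYP2E1. Because steady-state concentration ∝ 1/CL, relative clearance rose to 1/0.359 = 2.786.
Setting x·6.4 + (1 − x) = 2.786 and solving: x = (2.786 − 1)/(6.4 − 1) = 0.331.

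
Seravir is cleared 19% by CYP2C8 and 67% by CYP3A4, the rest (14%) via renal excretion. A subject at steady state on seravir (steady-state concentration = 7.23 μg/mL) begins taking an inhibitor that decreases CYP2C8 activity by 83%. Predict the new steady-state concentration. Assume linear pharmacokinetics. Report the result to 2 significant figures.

The CYP2C8 pathway (19% of clearance) is reduced to 0.17× activity: 0.19 × 0.17 = 0.0323.
CYP3A4 (67%) and the residual 14% are unaffected.
New clearance relative to baseline: 0.0323 + 0.67 + 0.14 = 0.8423.
With dosing unchanged, steady-state concentration scales as 1/CL: 7.23 / 0.8423 = 8.6 μg/mL.

8.6 μg/mL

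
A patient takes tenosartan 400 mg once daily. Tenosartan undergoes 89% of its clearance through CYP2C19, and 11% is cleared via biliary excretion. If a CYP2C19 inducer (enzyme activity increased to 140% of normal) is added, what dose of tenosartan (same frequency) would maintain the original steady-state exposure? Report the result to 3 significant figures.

542 mg

The CYP2C19 pathway (89% of clearance) rises to 1.4× activity: 0.89 × 1.4 = 1.246.
The remaining 11% of clearance is unaffected.
New clearance relative to baseline: 1.246 + 0.11 = 1.356.
Exposure is unchanged when dose changes in proportion to clearance. New dose = 400 mg × 1.356 = 542 mg.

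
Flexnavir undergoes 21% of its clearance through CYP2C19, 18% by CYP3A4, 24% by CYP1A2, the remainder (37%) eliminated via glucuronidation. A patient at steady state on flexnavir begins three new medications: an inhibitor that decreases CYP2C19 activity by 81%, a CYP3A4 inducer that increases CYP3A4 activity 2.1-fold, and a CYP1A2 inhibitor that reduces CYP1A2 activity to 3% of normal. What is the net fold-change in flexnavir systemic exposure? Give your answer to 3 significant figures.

1.26

The CYP2C19 pathway (21% of clearance) falls to 0.19× activity: 0.21 × 0.19 = 0.0399.
The CYP3A4 pathway (18% of clearance) rises to 2.1× activity: 0.18 × 2.1 = 0.378.
The CYP1A2 pathway (24% of clearance) drops to 0.03× activity: 0.24 × 0.03 = 0.0072.
The remaining 37% of clearance is unaffected.
Relative clearance = 0.0399 + 0.378 + 0.0072 + 0.37 = 0.7951.
Systemic exposure ∝ 1/CL: fold-change = 1 / 0.7951 = 1.26.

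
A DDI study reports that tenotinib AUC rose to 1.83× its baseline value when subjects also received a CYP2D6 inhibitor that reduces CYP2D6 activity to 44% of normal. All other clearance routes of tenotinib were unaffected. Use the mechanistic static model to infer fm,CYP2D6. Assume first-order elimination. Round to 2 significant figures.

0.81

Write x for the fraction cleared via CYP2D6. The observed AUC change means clearance fell to 1/1.83 = 0.5464 of baseline.
Only the CYP2D6 route changed, so 0.5464 = x·0.44 + (1 − x), giving x = 0.81.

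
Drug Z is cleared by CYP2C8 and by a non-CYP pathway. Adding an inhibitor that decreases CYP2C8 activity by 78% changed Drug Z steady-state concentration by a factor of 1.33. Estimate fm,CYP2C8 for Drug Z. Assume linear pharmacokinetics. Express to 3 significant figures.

CL'/CL = 1 / 1.33 = 0.7519
0.22·fm + (1 − fm) = 0.7519
fm = (0.7519 − 1) / (0.22 − 1) = 0.318

0.318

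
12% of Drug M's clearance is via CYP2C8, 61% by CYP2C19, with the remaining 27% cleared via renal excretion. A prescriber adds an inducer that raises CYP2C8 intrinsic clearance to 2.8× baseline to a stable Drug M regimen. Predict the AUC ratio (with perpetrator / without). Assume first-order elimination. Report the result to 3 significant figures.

0.822

CYP2C8: 0.12 × 2.8 = 0.336
CYP2C19: 0.61 (unchanged)
Other: 0.27 (unchanged)
Relative clearance = 0.336 + 0.61 + 0.27 = 1.216.
AUC is inversely proportional to clearance, so the fold-change is 1 / 1.216 = 0.822.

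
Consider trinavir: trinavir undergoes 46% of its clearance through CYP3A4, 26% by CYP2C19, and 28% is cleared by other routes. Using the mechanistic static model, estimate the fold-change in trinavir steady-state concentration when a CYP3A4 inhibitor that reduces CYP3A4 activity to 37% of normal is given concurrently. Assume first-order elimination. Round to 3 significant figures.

The CYP3A4 pathway (46% of clearance) falls to 0.37× activity: 0.46 × 0.37 = 0.1702.
CYP2C19 (26%) and the residual 28% are unaffected.
New clearance relative to baseline: 0.1702 + 0.26 + 0.28 = 0.7102.
Steady-state concentration is inversely proportional to clearance, so the fold-change is 1 / 0.7102 = 1.41.

1.41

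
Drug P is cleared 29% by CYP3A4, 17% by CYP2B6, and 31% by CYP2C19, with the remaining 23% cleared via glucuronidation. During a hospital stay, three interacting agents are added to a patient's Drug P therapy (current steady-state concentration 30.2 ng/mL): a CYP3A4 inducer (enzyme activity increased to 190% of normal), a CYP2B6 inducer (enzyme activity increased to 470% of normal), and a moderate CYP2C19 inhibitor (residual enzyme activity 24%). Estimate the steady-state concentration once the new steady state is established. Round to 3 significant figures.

18.3 ng/mL

The CYP3A4 pathway (29% of clearance) rises to 1.9× activity: 0.29 × 1.9 = 0.551.
The CYP2B6 pathway (17% of clearance) is boosted to 4.7× activity: 0.17 × 4.7 = 0.799.
The CYP2C19 pathway (31% of clearance) falls to 0.24× activity: 0.31 × 0.24 = 0.0744.
Non-CYP routes (23%) are unchanged.
Relative clearance = 0.551 + 0.799 + 0.0744 + 0.23 = 1.6544.
Dividing the baseline by the relative clearance: 30.2 / 1.6544 = 18.3 ng/mL.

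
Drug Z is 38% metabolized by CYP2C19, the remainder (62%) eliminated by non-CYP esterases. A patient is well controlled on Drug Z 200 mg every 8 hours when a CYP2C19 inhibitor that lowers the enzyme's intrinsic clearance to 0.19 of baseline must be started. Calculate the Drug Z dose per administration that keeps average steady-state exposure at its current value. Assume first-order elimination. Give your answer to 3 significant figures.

138 mg

The CYP2C19 pathway (38% of clearance) is reduced to 0.19× activity: 0.38 × 0.19 = 0.0722.
The remaining 62% of clearance is unaffected.
Relative clearance = 0.0722 + 0.62 = 0.6922.
To maintain the same steady-state level, dose must scale with clearance: new dose = 200 × 0.6922 = 138 mg.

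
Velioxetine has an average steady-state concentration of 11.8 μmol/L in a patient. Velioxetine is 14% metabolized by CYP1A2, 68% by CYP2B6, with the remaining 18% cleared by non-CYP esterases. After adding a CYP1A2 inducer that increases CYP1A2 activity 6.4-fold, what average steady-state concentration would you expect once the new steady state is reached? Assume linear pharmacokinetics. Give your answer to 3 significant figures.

6.72 μmol/L

CYP1A2: 0.14 × 6.4 = 0.896
CYP2B6: 0.68 (unchanged)
Other: 0.18 (unchanged)
Relative clearance = 0.896 + 0.68 + 0.18 = 1.756.
With dosing unchanged, average steady-state concentration scales as 1/CL: 11.8 / 1.756 = 6.72 μmol/L.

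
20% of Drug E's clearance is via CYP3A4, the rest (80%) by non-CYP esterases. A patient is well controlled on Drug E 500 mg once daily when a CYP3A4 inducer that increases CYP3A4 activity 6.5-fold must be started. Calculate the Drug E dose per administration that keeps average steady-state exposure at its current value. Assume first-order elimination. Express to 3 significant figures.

The CYP3A4 pathway (20% of clearance) increases to 6.5× activity: 0.2 × 6.5 = 1.3.
The remaining 80% of clearance is unaffected.
Relative clearance = 1.3 + 0.8 = 2.1.
Css,avg = (dose rate)/CL, so holding Css fixed requires dose ∝ CL: 500 × 2.1 = 1.05 × 10³ mg.

1.05 × 10³ mg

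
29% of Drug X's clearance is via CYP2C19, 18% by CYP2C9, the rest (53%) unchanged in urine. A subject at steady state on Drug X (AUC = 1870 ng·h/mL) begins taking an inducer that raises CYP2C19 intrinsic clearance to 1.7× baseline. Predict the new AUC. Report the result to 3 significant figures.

1.55 × 10³ ng·h/mL

CYP2C19: 0.29 × 1.7 = 0.493
CYP2C9: 0.18 (unchanged)
Other: 0.53 (unchanged)
New clearance relative to baseline: 0.493 + 0.18 + 0.53 = 1.203.
With dosing unchanged, AUC scales as 1/CL: 1870 / 1.203 = 1.55 × 10³ ng·h/mL.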